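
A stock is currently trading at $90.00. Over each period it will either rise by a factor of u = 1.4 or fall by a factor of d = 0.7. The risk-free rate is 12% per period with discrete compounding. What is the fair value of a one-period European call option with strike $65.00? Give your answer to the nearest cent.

$32.68

Risk-neutral probability p = (1 + 0.12 − 0.7)/(1.4 − 0.7) = 0.4200/0.7000 = 0.6000
Terminal stock prices: S_u = 126, S_d = 63
Terminal payoffs (S − K): max(61, 0) = 61, max(-2, 0) = 0
Node 0 (S = 90): V_0 = 1/1.12·[0.6000·61.0000 + 0.4000·0.0000] = 32.6786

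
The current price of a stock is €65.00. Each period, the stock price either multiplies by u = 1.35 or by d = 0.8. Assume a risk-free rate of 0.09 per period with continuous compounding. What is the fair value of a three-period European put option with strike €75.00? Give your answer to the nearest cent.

€8.20

Risk-neutral probability p = (e^0.09 − 0.8)/(1.35 − 0.8) = 0.2942/0.5500 = 0.5349
Terminal stock prices: S_uuu = 159.9, S_uud = 94.77, S_udd = 56.16, S_ddd = 33.28
Terminal payoffs (K − S): max(-84.92, 0) = 0, max(-19.77, 0) = 0, max(18.84, 0) = 18.84, max(41.72, 0) = 41.72
Node uu (S = 118.5): V_uu = e^(−0.09)·[0.5349·0.0000 + 0.4651·0.0000] = 0.0000
Node ud (S = 70.2): V_ud = e^(−0.09)·[0.5349·0.0000 + 0.4651·18.8400] = 8.0090
Node dd (S = 41.6): V_dd = e^(−0.09)·[0.5349·18.8400 + 0.4651·41.7200] = 26.9448
Node u (S = 87.75): V_u = e^(−0.09)·[0.5349·0.0000 + 0.4651·8.0090] = 3.4046
Node d (S = 52): V_d = e^(−0.09)·[0.5349·8.0090 + 0.4651·26.9448] = 15.3694
Node 0 (S = 65): V_0 = e^(−0.09)·[0.5349·3.4046 + 0.4651·15.3694] = 8.1978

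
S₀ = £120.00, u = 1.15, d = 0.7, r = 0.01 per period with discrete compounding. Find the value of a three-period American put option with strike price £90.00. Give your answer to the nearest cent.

£5.86

Risk-neutral probability p = (1 + 0.01 − 0.7)/(1.15 − 0.7) = 0.3100/0.4500 = 0.6889
Terminal stock prices: S_uuu = 182.5, S_uud = 111.1, S_udd = 67.62, S_ddd = 41.16
Terminal payoffs (K − S): max(-92.5, 0) = 0, max(-21.09, 0) = 0, max(22.38, 0) = 22.38, max(48.84, 0) = 48.84
Node uu (S = 158.7): continuation = 1/1.01·[0.6889·0.0000 + 0.3111·0.0000] = 0.0000; exercise value = 0.0000 ≤ continuation, so V_uu = 0.0000
Node ud (S = 96.6): continuation = 1/1.01·[0.6889·0.0000 + 0.3111·22.3800] = 6.8937; exercise value = 0.0000 ≤ continuation, so V_ud = 6.8937
Node dd (S = 58.8): continuation = 1/1.01·[0.6889·22.3800 + 0.3111·48.8400] = 30.3089; exercise value = 31.2000 > continuation, so V_dd = 31.2000 (exercise)
Node u (S = 138): continuation = 1/1.01·[0.6889·0.0000 + 0.3111·6.8937] = 2.1235; exercise value = 0.0000 ≤ continuation, so V_u = 2.1235
Node d (S = 84): continuation = 1/1.01·[0.6889·6.8937 + 0.3111·31.2000] = 14.3126; exercise value = 6.0000 ≤ continuation, so V_d = 14.3126
Node 0 (S = 120): continuation = 1/1.01·[0.6889·2.1235 + 0.3111·14.3126] = 5.8571; exercise value = 0.0000 ≤ continuation, so V_0 = 5.8571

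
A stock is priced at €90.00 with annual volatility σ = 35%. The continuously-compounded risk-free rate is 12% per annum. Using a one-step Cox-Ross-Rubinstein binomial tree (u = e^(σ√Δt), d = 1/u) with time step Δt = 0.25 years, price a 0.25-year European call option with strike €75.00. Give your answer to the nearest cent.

€17.22

CRR parameters: u = e^(σ√Δt) = e^(0.35·√0.25) = 1.1912, d = 1/u = 0.8395
Per-period rate: rΔt = 0.12·0.25 = 0.03, so R = e^0.03 = 1.0305
Risk-neutral probability p = (e^0.03 − 0.8395)/(1.1912 − 0.8395) = 0.1910/0.3518 = 0.5429
Terminal stock prices: S_u = 107.2, S_d = 75.55
Terminal payoffs (S − K): max(32.21, 0) = 32.21, max(0.5511, 0) = 0.5511
Node 0 (S = 90): V_0 = e^(−0.03)·[0.5429·32.2122 + 0.4571·0.5511] = 17.2166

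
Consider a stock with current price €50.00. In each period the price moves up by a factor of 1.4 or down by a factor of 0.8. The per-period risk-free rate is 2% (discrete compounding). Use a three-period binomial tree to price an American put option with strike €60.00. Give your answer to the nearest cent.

Risk-neutral probability p = (1 + 0.02 − 0.8)/(1.4 − 0.8) = 0.2200/0.6000 = 0.3667
Terminal stock prices: S_uuu = 137.2, S_uud = 78.4, S_udd = 44.8, S_ddd = 25.6
Terminal payoffs (K − S): max(-77.2, 0) = 0, max(-18.4, 0) = 0, max(15.2, 0) = 15.2, max(34.4, 0) = 34.4
Node uu (S = 98): continuation = 1/1.02·[0.3667·0.0000 + 0.6333·0.0000] = 0.0000; exercise value = 0.0000 ≤ continuation, so V_uu = 0.0000
Node ud (S = 56): continuation = 1/1.02·[0.3667·0.0000 + 0.6333·15.2000] = 9.4379; exercise value = 4.0000 ≤ continuation, so V_ud = 9.4379
Node dd (S = 32): continuation = 1/1.02·[0.3667·15.2000 + 0.6333·34.4000] = 26.8235; exercise value = 28.0000 > continuation, so V_dd = 28.0000 (exercise)
Node u (S = 70): continuation = 1/1.02·[0.3667·0.0000 + 0.6333·9.4379] = 5.8601; exercise value = 0.0000 ≤ continuation, so V_u = 5.8601
Node d (S = 40): continuation = 1/1.02·[0.3667·9.4379 + 0.6333·28.0000] = 20.7783; exercise value = 20.0000 ≤ continuation, so V_d = 20.7783
Node 0 (S = 50): continuation = 1/1.02·[0.3667·5.8601 + 0.6333·20.7783] = 15.0082; exercise value = 10.0000 ≤ continuation, so V_0 = 15.0082

€15.01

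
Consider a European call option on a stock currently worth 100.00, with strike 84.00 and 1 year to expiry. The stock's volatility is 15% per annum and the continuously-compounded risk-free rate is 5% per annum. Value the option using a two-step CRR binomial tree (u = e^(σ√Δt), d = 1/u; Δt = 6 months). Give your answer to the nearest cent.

CRR parameters: u = e^(σ√Δt) = e^(0.15·√0.5) = 1.1119, d = 1/u = 0.8994
Per-period rate: rΔt = 0.05·0.5 = 0.025, so R = e^0.025 = 1.0253
Risk-neutral probability p = (e^0.025 − 0.8994)/(1.1119 − 0.8994) = 0.1259/0.2125 = 0.5926
Terminal stock prices: S_uu = 123.6, S_ud = 100, S_dd = 80.89
Terminal payoffs (S − K): max(39.63, 0) = 39.63, max(16, 0) = 16, max(-3.114, 0) = 0
Node u (S = 111.2): V_u = e^(−0.025)·[0.5926·39.6311 + 0.4074·16.0000] = 29.2635
Node d (S = 89.94): V_d = e^(−0.025)·[0.5926·16.0000 + 0.4074·0.0000] = 9.2478
Node 0 (S = 100): V_0 = e^(−0.025)·[0.5926·29.2635 + 0.4074·9.2478] = 20.5883

20.59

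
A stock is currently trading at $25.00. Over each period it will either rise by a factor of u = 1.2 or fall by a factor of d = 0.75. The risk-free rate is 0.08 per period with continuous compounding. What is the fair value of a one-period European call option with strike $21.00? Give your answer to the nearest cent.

$6.15

Risk-neutral probability p = (e^0.08 − 0.75)/(1.2 − 0.75) = 0.3333/0.4500 = 0.7406
Terminal stock prices: S_u = 30, S_d = 18.75
Terminal payoffs (S − K): max(9, 0) = 9, max(-2.25, 0) = 0
Node 0 (S = 25): V_0 = e^(−0.08)·[0.7406·9.0000 + 0.2594·0.0000] = 6.1533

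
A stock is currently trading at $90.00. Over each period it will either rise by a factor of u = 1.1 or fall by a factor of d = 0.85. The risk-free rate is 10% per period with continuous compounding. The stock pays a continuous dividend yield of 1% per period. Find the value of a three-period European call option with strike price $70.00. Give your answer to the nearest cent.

Per-period risk-free factor R = e^0.1 = 1.1052; dividend-adjusted growth = e^(0.1−0.01) = 1.0942.
Risk-neutral probability p = (1.0942 − 0.85)/(1.1 − 0.85) = 0.2442/0.2500 = 0.9767
Terminal stock prices: S_uuu = 119.8, S_uud = 92.57, S_udd = 71.53, S_ddd = 55.27
Terminal payoffs (S − K): max(49.79, 0) = 49.79, max(22.57, 0) = 22.57, max(1.528, 0) = 1.528, max(-14.73, 0) = 0
Node uu (S = 108.9): V_uu = e^(−0.1)·[0.9767·49.7900 + 0.0233·22.5650] = 44.4778
Node ud (S = 84.15): V_ud = e^(−0.1)·[0.9767·22.5650 + 0.0233·1.5275] = 19.9741
Node dd (S = 65.02): V_dd = e^(−0.1)·[0.9767·1.5275 + 0.0233·0.0000] = 1.3499
Node u (S = 99): V_u = e^(−0.1)·[0.9767·44.4778 + 0.0233·19.9741] = 39.7285
Node d (S = 76.5): V_d = e^(−0.1)·[0.9767·19.9741 + 0.0233·1.3499] = 17.6806
Node 0 (S = 90): V_0 = e^(−0.1)·[0.9767·39.7285 + 0.0233·17.6806] = 35.4830

$35.48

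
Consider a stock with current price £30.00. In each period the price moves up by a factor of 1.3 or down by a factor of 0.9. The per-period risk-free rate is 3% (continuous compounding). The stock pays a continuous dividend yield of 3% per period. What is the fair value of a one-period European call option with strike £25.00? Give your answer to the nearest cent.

£4.85

Per-period risk-free factor R = e^0.03 = 1.0305; dividend-adjusted growth = e^(0.03−0.03) = 1.0000.
Risk-neutral probability p = (1.0000 − 0.9)/(1.3 − 0.9) = 0.1000/0.4000 = 0.2500
Terminal stock prices: S_u = 39, S_d = 27
Terminal payoffs (S − K): max(14, 0) = 14, max(2, 0) = 2
Node 0 (S = 30): V_0 = e^(−0.03)·[0.2500·14.0000 + 0.7500·2.0000] = 4.8522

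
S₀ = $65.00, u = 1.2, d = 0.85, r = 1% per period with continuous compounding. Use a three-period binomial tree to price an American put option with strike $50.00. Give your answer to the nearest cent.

Risk-neutral probability p = (e^0.01 − 0.85)/(1.2 − 0.85) = 0.1601/0.3500 = 0.4573
Terminal stock prices: S_uuu = 112.3, S_uud = 79.56, S_udd = 56.35, S_ddd = 39.92
Terminal payoffs (K − S): max(-62.32, 0) = 0, max(-29.56, 0) = 0, max(-6.355, 0) = 0, max(10.08, 0) = 10.08
Node uu (S = 93.6): continuation = e^(−0.01)·[0.4573·0.0000 + 0.5427·0.0000] = 0.0000; exercise value = 0.0000 ≤ continuation, so V_uu = 0.0000
Node ud (S = 66.3): continuation = e^(−0.01)·[0.4573·0.0000 + 0.5427·0.0000] = 0.0000; exercise value = 0.0000 ≤ continuation, so V_ud = 0.0000
Node dd (S = 46.96): continuation = e^(−0.01)·[0.4573·0.0000 + 0.5427·10.0819] = 5.4171; exercise value = 3.0375 ≤ continuation, so V_dd = 5.4171
Node u (S = 78): continuation = e^(−0.01)·[0.4573·0.0000 + 0.5427·0.0000] = 0.0000; exercise value = 0.0000 ≤ continuation, so V_u = 0.0000
Node d (S = 55.25): continuation = e^(−0.01)·[0.4573·0.0000 + 0.5427·5.4171] = 2.9107; exercise value = 0.0000 ≤ continuation, so V_d = 2.9107
Node 0 (S = 65): continuation = e^(−0.01)·[0.4573·0.0000 + 0.5427·2.9107] = 1.5640; exercise value = 0.0000 ≤ continuation, so V_0 = 1.5640

$1.56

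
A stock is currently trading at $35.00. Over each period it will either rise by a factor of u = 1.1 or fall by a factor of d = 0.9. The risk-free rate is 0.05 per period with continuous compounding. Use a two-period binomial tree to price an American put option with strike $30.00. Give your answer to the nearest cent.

$0.09

Risk-neutral probability p = (e^0.05 − 0.9)/(1.1 − 0.9) = 0.1513/0.2000 = 0.7564
Terminal stock prices: S_uu = 42.35, S_ud = 34.65, S_dd = 28.35
Terminal payoffs (K − S): max(-12.35, 0) = 0, max(-4.65, 0) = 0, max(1.65, 0) = 1.65
Node u (S = 38.5): continuation = e^(−0.05)·[0.7564·0.0000 + 0.2436·0.0000] = 0.0000; exercise value = 0.0000 ≤ continuation, so V_u = 0.0000
Node d (S = 31.5): continuation = e^(−0.05)·[0.7564·0.0000 + 0.2436·1.6500] = 0.3824; exercise value = 0.0000 ≤ continuation, so V_d = 0.3824
Node 0 (S = 35): continuation = e^(−0.05)·[0.7564·0.0000 + 0.2436·0.3824] = 0.0886; exercise value = 0.0000 ≤ continuation, so V_0 = 0.0886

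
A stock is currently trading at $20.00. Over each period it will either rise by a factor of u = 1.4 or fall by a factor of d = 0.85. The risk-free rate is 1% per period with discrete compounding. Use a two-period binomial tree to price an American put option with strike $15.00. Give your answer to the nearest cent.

$0.27

Risk-neutral probability p = (1 + 0.01 − 0.85)/(1.4 − 0.85) = 0.1600/0.5500 = 0.2909
Terminal stock prices: S_uu = 39.2, S_ud = 23.8, S_dd = 14.45
Terminal payoffs (K − S): max(-24.2, 0) = 0, max(-8.8, 0) = 0, max(0.55, 0) = 0.55
Node u (S = 28): continuation = 1/1.01·[0.2909·0.0000 + 0.7091·0.0000] = 0.0000; exercise value = 0.0000 ≤ continuation, so V_u = 0.0000
Node d (S = 17): continuation = 1/1.01·[0.2909·0.0000 + 0.7091·0.5500] = 0.3861; exercise value = 0.0000 ≤ continuation, so V_d = 0.3861
Node 0 (S = 20): continuation = 1/1.01·[0.2909·0.0000 + 0.7091·0.3861] = 0.2711; exercise value = 0.0000 ≤ continuation, so V_0 = 0.2711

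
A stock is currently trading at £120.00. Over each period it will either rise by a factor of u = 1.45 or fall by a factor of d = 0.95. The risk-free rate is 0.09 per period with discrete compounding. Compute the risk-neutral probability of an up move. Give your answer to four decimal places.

Risk-neutral probability p = (1 + 0.09 − 0.95)/(1.45 − 0.95) = 0.1400/0.5000 = 0.2800

p = 0.2800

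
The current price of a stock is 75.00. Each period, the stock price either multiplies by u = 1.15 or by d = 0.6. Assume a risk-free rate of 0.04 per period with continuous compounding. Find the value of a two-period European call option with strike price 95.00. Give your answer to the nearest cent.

Risk-neutral probability p = (e^0.04 − 0.6)/(1.15 − 0.6) = 0.4408/0.5500 = 0.8015
Terminal stock prices: S_uu = 99.19, S_ud = 51.75, S_dd = 27
Terminal payoffs (S − K): max(4.187, 0) = 4.187, max(-43.25, 0) = 0, max(-68, 0) = 0
Node u (S = 86.25): V_u = e^(−0.04)·[0.8015·4.1875 + 0.1985·0.0000] = 3.2246
Node d (S = 45): V_d = e^(−0.04)·[0.8015·0.0000 + 0.1985·0.0000] = 0.0000
Node 0 (S = 75): V_0 = e^(−0.04)·[0.8015·3.2246 + 0.1985·0.0000] = 2.4831

2.48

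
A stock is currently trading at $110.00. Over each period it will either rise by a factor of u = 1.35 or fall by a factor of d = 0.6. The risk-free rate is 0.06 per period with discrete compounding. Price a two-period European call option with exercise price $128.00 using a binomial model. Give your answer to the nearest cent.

Risk-neutral probability p = (1 + 0.06 − 0.6)/(1.35 − 0.6) = 0.4600/0.7500 = 0.6133
Terminal stock prices: S_uu = 200.5, S_ud = 89.1, S_dd = 39.6
Terminal payoffs (S − K): max(72.48, 0) = 72.48, max(-38.9, 0) = 0, max(-88.4, 0) = 0
Node u (S = 148.5): V_u = 1/1.06·[0.6133·72.4750 + 0.3867·0.0000] = 41.9352
Node d (S = 66): V_d = 1/1.06·[0.6133·0.0000 + 0.3867·0.0000] = 0.0000
Node 0 (S = 110): V_0 = 1/1.06·[0.6133·41.9352 + 0.3867·0.0000] = 24.2644

$24.26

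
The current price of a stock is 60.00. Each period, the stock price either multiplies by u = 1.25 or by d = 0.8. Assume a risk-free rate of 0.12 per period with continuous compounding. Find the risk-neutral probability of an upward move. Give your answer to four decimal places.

p = 0.7278

Risk-neutral probability p = (e^0.12 − 0.8)/(1.25 − 0.8) = 0.3275/0.4500 = 0.7278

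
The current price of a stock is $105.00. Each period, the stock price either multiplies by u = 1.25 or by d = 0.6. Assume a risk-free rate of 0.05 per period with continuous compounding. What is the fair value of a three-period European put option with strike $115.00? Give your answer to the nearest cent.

Risk-neutral probability p = (e^0.05 − 0.6)/(1.25 − 0.6) = 0.4513/0.6500 = 0.6943
Terminal stock prices: S_uuu = 205.1, S_uud = 98.44, S_udd = 47.25, S_ddd = 22.68
Terminal payoffs (K − S): max(-90.08, 0) = 0, max(16.56, 0) = 16.56, max(67.75, 0) = 67.75, max(92.32, 0) = 92.32
Node uu (S = 164.1): V_uu = e^(−0.05)·[0.6943·0.0000 + 0.3057·16.5625] = 4.8168
Node ud (S = 78.75): V_ud = e^(−0.05)·[0.6943·16.5625 + 0.3057·67.7500] = 30.6414
Node dd (S = 37.8): V_dd = e^(−0.05)·[0.6943·67.7500 + 0.3057·92.3200] = 71.5914
Node u (S = 131.2): V_u = e^(−0.05)·[0.6943·4.8168 + 0.3057·30.6414] = 12.0923
Node d (S = 63): V_d = e^(−0.05)·[0.6943·30.6414 + 0.3057·71.5914] = 41.0563
Node 0 (S = 105): V_0 = e^(−0.05)·[0.6943·12.0923 + 0.3057·41.0563] = 19.9261

$19.93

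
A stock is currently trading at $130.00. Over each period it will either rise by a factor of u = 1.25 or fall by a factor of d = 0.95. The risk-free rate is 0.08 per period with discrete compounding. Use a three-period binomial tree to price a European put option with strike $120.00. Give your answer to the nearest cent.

$1.23

Risk-neutral probability p = (1 + 0.08 − 0.95)/(1.25 − 0.95) = 0.1300/0.3000 = 0.4333
Terminal stock prices: S_uuu = 253.9, S_uud = 193, S_udd = 146.7, S_ddd = 111.5
Terminal payoffs (K − S): max(-133.9, 0) = 0, max(-72.97, 0) = 0, max(-26.66, 0) = 0, max(8.541, 0) = 8.541
Node uu (S = 203.1): V_uu = 1/1.08·[0.4333·0.0000 + 0.5667·0.0000] = 0.0000
Node ud (S = 154.4): V_ud = 1/1.08·[0.4333·0.0000 + 0.5667·0.0000] = 0.0000
Node dd (S = 117.3): V_dd = 1/1.08·[0.4333·0.0000 + 0.5667·8.5413] = 4.4815
Node u (S = 162.5): V_u = 1/1.08·[0.4333·0.0000 + 0.5667·0.0000] = 0.0000
Node d (S = 123.5): V_d = 1/1.08·[0.4333·0.0000 + 0.5667·4.4815] = 2.3514
Node 0 (S = 130): V_0 = 1/1.08·[0.4333·0.0000 + 0.5667·2.3514] = 1.2338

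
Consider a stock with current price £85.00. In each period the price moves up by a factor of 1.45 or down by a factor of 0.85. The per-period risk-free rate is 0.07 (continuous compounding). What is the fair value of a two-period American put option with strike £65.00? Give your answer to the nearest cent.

£1.23

Risk-neutral probability p = (e^0.07 − 0.85)/(1.45 − 0.85) = 0.2225/0.6000 = 0.3708
Terminal stock prices: S_uu = 178.7, S_ud = 104.8, S_dd = 61.41
Terminal payoffs (K − S): max(-113.7, 0) = 0, max(-39.76, 0) = 0, max(3.588, 0) = 3.588
Node u (S = 123.2): continuation = e^(−0.07)·[0.3708·0.0000 + 0.6292·0.0000] = 0.0000; exercise value = 0.0000 ≤ continuation, so V_u = 0.0000
Node d (S = 72.25): continuation = e^(−0.07)·[0.3708·0.0000 + 0.6292·3.5875] = 2.1045; exercise value = 0.0000 ≤ continuation, so V_d = 2.1045
Node 0 (S = 85): continuation = e^(−0.07)·[0.3708·0.0000 + 0.6292·2.1045] = 1.2345; exercise value = 0.0000 ≤ continuation, so V_0 = 1.2345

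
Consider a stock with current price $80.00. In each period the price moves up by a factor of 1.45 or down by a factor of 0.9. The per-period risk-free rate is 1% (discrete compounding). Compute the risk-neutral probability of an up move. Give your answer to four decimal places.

Risk-neutral probability p = (1 + 0.01 − 0.9)/(1.45 − 0.9) = 0.1100/0.5500 = 0.2000

p = 0.2000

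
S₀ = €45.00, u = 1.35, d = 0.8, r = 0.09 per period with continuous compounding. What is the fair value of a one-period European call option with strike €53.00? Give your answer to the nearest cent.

Risk-neutral probability p = (e^0.09 − 0.8)/(1.35 − 0.8) = 0.2942/0.5500 = 0.5349
Terminal stock prices: S_u = 60.75, S_d = 36
Terminal payoffs (S − K): max(7.75, 0) = 7.75, max(-17, 0) = 0
Node 0 (S = 45): V_0 = e^(−0.09)·[0.5349·7.7500 + 0.4651·0.0000] = 3.7884

€3.79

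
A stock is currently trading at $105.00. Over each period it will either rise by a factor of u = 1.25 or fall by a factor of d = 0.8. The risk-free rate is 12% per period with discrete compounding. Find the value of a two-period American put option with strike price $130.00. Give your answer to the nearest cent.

Risk-neutral probability p = (1 + 0.12 − 0.8)/(1.25 − 0.8) = 0.3200/0.4500 = 0.7111
Terminal stock prices: S_uu = 164.1, S_ud = 105, S_dd = 67.2
Terminal payoffs (K − S): max(-34.06, 0) = 0, max(25, 0) = 25, max(62.8, 0) = 62.8
Node u (S = 131.2): continuation = 1/1.12·[0.7111·0.0000 + 0.2889·25.0000] = 6.4484; exercise value = 0.0000 ≤ continuation, so V_u = 6.4484
Node d (S = 84): continuation = 1/1.12·[0.7111·25.0000 + 0.2889·62.8000] = 32.0714; exercise value = 46.0000 > continuation, so V_d = 46.0000 (exercise)
Node 0 (S = 105): continuation = 1/1.12·[0.7111·6.4484 + 0.2889·46.0000] = 15.9593; exercise value = 25.0000 > continuation, so V_0 = 25.0000 (exercise)

$25.00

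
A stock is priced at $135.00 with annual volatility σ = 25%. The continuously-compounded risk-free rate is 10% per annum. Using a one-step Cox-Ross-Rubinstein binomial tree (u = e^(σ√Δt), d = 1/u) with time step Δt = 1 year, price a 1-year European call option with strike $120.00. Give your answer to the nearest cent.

$31.18

CRR parameters: u = e^(σ√Δt) = e^(0.25·√1) = 1.2840, d = 1/u = 0.7788
Per-period rate: rΔt = 0.1·1 = 0.1, so R = e^0.1 = 1.1052
Risk-neutral probability p = (e^0.1 − 0.7788)/(1.2840 − 0.7788) = 0.3264/0.5052 = 0.6460
Terminal stock prices: S_u = 173.3, S_d = 105.1
Terminal payoffs (S − K): max(53.34, 0) = 53.34, max(-14.86, 0) = 0
Node 0 (S = 135): V_0 = e^(−0.1)·[0.6460·53.3434 + 0.3540·0.0000] = 31.1801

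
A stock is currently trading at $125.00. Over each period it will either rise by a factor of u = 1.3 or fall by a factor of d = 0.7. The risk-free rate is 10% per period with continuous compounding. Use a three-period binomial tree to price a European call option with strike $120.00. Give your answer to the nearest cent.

$44.45

Risk-neutral probability p = (e^0.1 − 0.7)/(1.3 − 0.7) = 0.4052/0.6000 = 0.6753
Terminal stock prices: S_uuu = 274.6, S_uud = 147.9, S_udd = 79.62, S_ddd = 42.87
Terminal payoffs (S − K): max(154.6, 0) = 154.6, max(27.88, 0) = 27.88, max(-40.38, 0) = 0, max(-77.12, 0) = 0
Node uu (S = 211.3): V_uu = e^(−0.1)·[0.6753·154.6250 + 0.3247·27.8750] = 102.6695
Node ud (S = 113.7): V_ud = e^(−0.1)·[0.6753·27.8750 + 0.3247·0.0000] = 17.0323
Node dd (S = 61.25): V_dd = e^(−0.1)·[0.6753·0.0000 + 0.3247·0.0000] = 0.0000
Node u (S = 162.5): V_u = e^(−0.1)·[0.6753·102.6695 + 0.3247·17.0323] = 67.7378
Node d (S = 87.5): V_d = e^(−0.1)·[0.6753·17.0323 + 0.3247·0.0000] = 10.4071
Node 0 (S = 125): V_0 = e^(−0.1)·[0.6753·67.7378 + 0.3247·10.4071] = 44.4471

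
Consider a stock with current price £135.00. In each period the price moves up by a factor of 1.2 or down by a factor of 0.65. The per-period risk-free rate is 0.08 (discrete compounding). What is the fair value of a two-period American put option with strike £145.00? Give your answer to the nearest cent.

Risk-neutral probability p = (1 + 0.08 − 0.65)/(1.2 − 0.65) = 0.4300/0.5500 = 0.7818
Terminal stock prices: S_uu = 194.4, S_ud = 105.3, S_dd = 57.04
Terminal payoffs (K − S): max(-49.4, 0) = 0, max(39.7, 0) = 39.7, max(87.96, 0) = 87.96
Node u (S = 162): continuation = 1/1.08·[0.7818·0.0000 + 0.2182·39.7000] = 8.0202; exercise value = 0.0000 ≤ continuation, so V_u = 8.0202
Node d (S = 87.75): continuation = 1/1.08·[0.7818·39.7000 + 0.2182·87.9625] = 46.5093; exercise value = 57.2500 > continuation, so V_d = 57.2500 (exercise)
Node 0 (S = 135): continuation = 1/1.08·[0.7818·8.0202 + 0.2182·57.2500] = 17.3715; exercise value = 10.0000 ≤ continuation, so V_0 = 17.3715

£17.37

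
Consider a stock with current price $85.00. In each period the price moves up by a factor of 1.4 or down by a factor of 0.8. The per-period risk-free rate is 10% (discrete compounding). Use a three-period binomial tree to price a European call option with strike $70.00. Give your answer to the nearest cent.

$34.89

Risk-neutral probability p = (1 + 0.1 − 0.8)/(1.4 − 0.8) = 0.3000/0.6000 = 0.5000
Terminal stock prices: S_uuu = 233.2, S_uud = 133.3, S_udd = 76.16, S_ddd = 43.52
Terminal payoffs (S − K): max(163.2, 0) = 163.2, max(63.28, 0) = 63.28, max(6.16, 0) = 6.16, max(-26.48, 0) = 0
Node uu (S = 166.6): V_uu = 1/1.1·[0.5000·163.2400 + 0.5000·63.2800] = 102.9636
Node ud (S = 95.2): V_ud = 1/1.1·[0.5000·63.2800 + 0.5000·6.1600] = 31.5636
Node dd (S = 54.4): V_dd = 1/1.1·[0.5000·6.1600 + 0.5000·0.0000] = 2.8000
Node u (S = 119): V_u = 1/1.1·[0.5000·102.9636 + 0.5000·31.5636] = 61.1488
Node d (S = 68): V_d = 1/1.1·[0.5000·31.5636 + 0.5000·2.8000] = 15.6198
Node 0 (S = 85): V_0 = 1/1.1·[0.5000·61.1488 + 0.5000·15.6198] = 34.8948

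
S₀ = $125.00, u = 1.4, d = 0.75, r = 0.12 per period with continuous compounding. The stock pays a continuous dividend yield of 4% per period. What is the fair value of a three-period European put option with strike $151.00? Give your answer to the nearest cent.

Per-period risk-free factor R = e^0.12 = 1.1275; dividend-adjusted growth = e^(0.12−0.04) = 1.0833.
Risk-neutral probability p = (1.0833 − 0.75)/(1.4 − 0.75) = 0.3333/0.6500 = 0.5127
Terminal stock prices: S_uuu = 343, S_uud = 183.7, S_udd = 98.44, S_ddd = 52.73
Terminal payoffs (K − S): max(-192, 0) = 0, max(-32.75, 0) = 0, max(52.56, 0) = 52.56, max(98.27, 0) = 98.27
Node uu (S = 245): V_uu = e^(−0.12)·[0.5127·0.0000 + 0.4873·0.0000] = 0.0000
Node ud (S = 131.2): V_ud = e^(−0.12)·[0.5127·0.0000 + 0.4873·52.5625] = 22.7150
Node dd (S = 70.31): V_dd = e^(−0.12)·[0.5127·52.5625 + 0.4873·98.2656] = 66.3695
Node u (S = 175): V_u = e^(−0.12)·[0.5127·0.0000 + 0.4873·22.7150] = 9.8164
Node d (S = 93.75): V_d = e^(−0.12)·[0.5127·22.7150 + 0.4873·66.3695] = 39.0118
Node 0 (S = 125): V_0 = e^(−0.12)·[0.5127·9.8164 + 0.4873·39.0118] = 21.3232

$21.32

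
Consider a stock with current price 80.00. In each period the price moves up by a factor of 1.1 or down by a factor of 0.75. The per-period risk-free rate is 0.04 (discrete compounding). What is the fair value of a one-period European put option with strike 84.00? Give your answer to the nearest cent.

Risk-neutral probability p = (1 + 0.04 − 0.75)/(1.1 − 0.75) = 0.2900/0.3500 = 0.8286
Terminal stock prices: S_u = 88, S_d = 60
Terminal payoffs (K − S): max(-4, 0) = 0, max(24, 0) = 24
Node 0 (S = 80): V_0 = 1/1.04·[0.8286·0.0000 + 0.1714·24.0000] = 3.9560

3.96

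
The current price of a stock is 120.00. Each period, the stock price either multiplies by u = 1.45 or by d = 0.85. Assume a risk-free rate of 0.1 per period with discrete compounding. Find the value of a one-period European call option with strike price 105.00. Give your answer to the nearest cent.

26.14

Risk-neutral probability p = (1 + 0.1 − 0.85)/(1.45 − 0.85) = 0.2500/0.6000 = 0.4167
Terminal stock prices: S_u = 174, S_d = 102
Terminal payoffs (S − K): max(69, 0) = 69, max(-3, 0) = 0
Node 0 (S = 120): V_0 = 1/1.1·[0.4167·69.0000 + 0.5833·0.0000] = 26.1364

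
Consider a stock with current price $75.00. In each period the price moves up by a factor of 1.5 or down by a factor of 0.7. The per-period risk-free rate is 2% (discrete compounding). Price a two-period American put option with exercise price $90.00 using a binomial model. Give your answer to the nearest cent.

Risk-neutral probability p = (1 + 0.02 − 0.7)/(1.5 − 0.7) = 0.3200/0.8000 = 0.4000
Terminal stock prices: S_uu = 168.8, S_ud = 78.75, S_dd = 36.75
Terminal payoffs (K − S): max(-78.75, 0) = 0, max(11.25, 0) = 11.25, max(53.25, 0) = 53.25
Node u (S = 112.5): continuation = 1/1.02·[0.4000·0.0000 + 0.6000·11.2500] = 6.6176; exercise value = 0.0000 ≤ continuation, so V_u = 6.6176
Node d (S = 52.5): continuation = 1/1.02·[0.4000·11.2500 + 0.6000·53.2500] = 35.7353; exercise value = 37.5000 > continuation, so V_d = 37.5000 (exercise)
Node 0 (S = 75): continuation = 1/1.02·[0.4000·6.6176 + 0.6000·37.5000] = 24.6540; exercise value = 15.0000 ≤ continuation, so V_0 = 24.6540

$24.65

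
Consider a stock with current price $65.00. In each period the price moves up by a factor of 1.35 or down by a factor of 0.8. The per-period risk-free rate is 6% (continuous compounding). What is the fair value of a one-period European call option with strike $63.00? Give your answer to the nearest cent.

$11.10

Risk-neutral probability p = (e^0.06 − 0.8)/(1.35 − 0.8) = 0.2618/0.5500 = 0.4761
Terminal stock prices: S_u = 87.75, S_d = 52
Terminal payoffs (S − K): max(24.75, 0) = 24.75, max(-11, 0) = 0
Node 0 (S = 65): V_0 = e^(−0.06)·[0.4761·24.7500 + 0.5239·0.0000] = 11.0965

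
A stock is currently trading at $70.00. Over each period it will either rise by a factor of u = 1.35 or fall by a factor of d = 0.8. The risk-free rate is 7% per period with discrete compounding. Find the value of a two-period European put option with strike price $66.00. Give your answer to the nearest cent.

$4.80

Risk-neutral probability p = (1 + 0.07 − 0.8)/(1.35 − 0.8) = 0.2700/0.5500 = 0.4909
Terminal stock prices: S_uu = 127.6, S_ud = 75.6, S_dd = 44.8
Terminal payoffs (K − S): max(-61.58, 0) = 0, max(-9.6, 0) = 0, max(21.2, 0) = 21.2
Node u (S = 94.5): V_u = 1/1.07·[0.4909·0.0000 + 0.5091·0.0000] = 0.0000
Node d (S = 56): V_d = 1/1.07·[0.4909·0.0000 + 0.5091·21.2000] = 10.0867
Node 0 (S = 70): V_0 = 1/1.07·[0.4909·0.0000 + 0.5091·10.0867] = 4.7991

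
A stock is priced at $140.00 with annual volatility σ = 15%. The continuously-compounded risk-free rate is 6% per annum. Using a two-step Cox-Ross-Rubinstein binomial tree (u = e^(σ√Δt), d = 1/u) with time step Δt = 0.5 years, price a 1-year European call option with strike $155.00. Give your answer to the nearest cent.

CRR parameters: u = e^(σ√Δt) = e^(0.15·√0.5) = 1.1119, d = 1/u = 0.8994
Per-period rate: rΔt = 0.06·0.5 = 0.03, so R = e^0.03 = 1.0305
Risk-neutral probability p = (e^0.03 − 0.8994)/(1.1119 − 0.8994) = 0.1311/0.2125 = 0.6168
Terminal stock prices: S_uu = 173.1, S_ud = 140, S_dd = 113.2
Terminal payoffs (S − K): max(18.08, 0) = 18.08, max(-15, 0) = 0, max(-41.76, 0) = 0
Node u (S = 155.7): V_u = e^(−0.03)·[0.6168·18.0836 + 0.3832·0.0000] = 10.8244
Node d (S = 125.9): V_d = e^(−0.03)·[0.6168·0.0000 + 0.3832·0.0000] = 0.0000
Node 0 (S = 140): V_0 = e^(−0.03)·[0.6168·10.8244 + 0.3832·0.0000] = 6.4792

$6.48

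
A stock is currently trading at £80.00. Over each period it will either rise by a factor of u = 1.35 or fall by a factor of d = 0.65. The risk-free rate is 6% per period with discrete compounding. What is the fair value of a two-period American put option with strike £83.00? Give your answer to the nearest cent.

Risk-neutral probability p = (1 + 0.06 − 0.65)/(1.35 − 0.65) = 0.4100/0.7000 = 0.5857
Terminal stock prices: S_uu = 145.8, S_ud = 70.2, S_dd = 33.8
Terminal payoffs (K − S): max(-62.8, 0) = 0, max(12.8, 0) = 12.8, max(49.2, 0) = 49.2
Node u (S = 108): continuation = 1/1.06·[0.5857·0.0000 + 0.4143·12.8000] = 5.0027; exercise value = 0.0000 ≤ continuation, so V_u = 5.0027
Node d (S = 52): continuation = 1/1.06·[0.5857·12.8000 + 0.4143·49.2000] = 26.3019; exercise value = 31.0000 > continuation, so V_d = 31.0000 (exercise)
Node 0 (S = 80): continuation = 1/1.06·[0.5857·5.0027 + 0.4143·31.0000] = 14.8802; exercise value = 3.0000 ≤ continuation, so V_0 = 14.8802

£14.88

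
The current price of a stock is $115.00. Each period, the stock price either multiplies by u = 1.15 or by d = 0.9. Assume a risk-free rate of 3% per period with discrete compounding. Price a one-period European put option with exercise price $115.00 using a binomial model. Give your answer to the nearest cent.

$5.36

Risk-neutral probability p = (1 + 0.03 − 0.9)/(1.15 − 0.9) = 0.1300/0.2500 = 0.5200
Terminal stock prices: S_u = 132.2, S_d = 103.5
Terminal payoffs (K − S): max(-17.25, 0) = 0, max(11.5, 0) = 11.5
Node 0 (S = 115): V_0 = 1/1.03·[0.5200·0.0000 + 0.4800·11.5000] = 5.3592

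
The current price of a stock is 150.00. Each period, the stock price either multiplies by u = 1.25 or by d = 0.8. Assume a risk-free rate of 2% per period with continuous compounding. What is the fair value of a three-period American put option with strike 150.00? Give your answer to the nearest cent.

Risk-neutral probability p = (e^0.02 − 0.8)/(1.25 − 0.8) = 0.2202/0.4500 = 0.4893
Terminal stock prices: S_uuu = 293, S_uud = 187.5, S_udd = 120, S_ddd = 76.8
Terminal payoffs (K − S): max(-143, 0) = 0, max(-37.5, 0) = 0, max(30, 0) = 30, max(73.2, 0) = 73.2
Node uu (S = 234.4): continuation = e^(−0.02)·[0.4893·0.0000 + 0.5107·0.0000] = 0.0000; exercise value = 0.0000 ≤ continuation, so V_uu = 0.0000
Node ud (S = 150): continuation = e^(−0.02)·[0.4893·0.0000 + 0.5107·30.0000] = 15.0166; exercise value = 0.0000 ≤ continuation, so V_ud = 15.0166
Node dd (S = 96): continuation = e^(−0.02)·[0.4893·30.0000 + 0.5107·73.2000] = 51.0298; exercise value = 54.0000 > continuation, so V_dd = 54.0000 (exercise)
Node u (S = 187.5): continuation = e^(−0.02)·[0.4893·0.0000 + 0.5107·15.0166] = 7.5166; exercise value = 0.0000 ≤ continuation, so V_u = 7.5166
Node d (S = 120): continuation = e^(−0.02)·[0.4893·15.0166 + 0.5107·54.0000] = 34.2324; exercise value = 30.0000 ≤ continuation, so V_d = 34.2324
Node 0 (S = 150): continuation = e^(−0.02)·[0.4893·7.5166 + 0.5107·34.2324] = 20.7404; exercise value = 0.0000 ≤ continuation, so V_0 = 20.7404

20.74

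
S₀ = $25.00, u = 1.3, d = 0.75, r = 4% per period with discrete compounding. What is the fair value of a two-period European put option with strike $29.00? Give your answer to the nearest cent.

$5.22

Risk-neutral probability p = (1 + 0.04 − 0.75)/(1.3 − 0.75) = 0.2900/0.5500 = 0.5273
Terminal stock prices: S_uu = 42.25, S_ud = 24.38, S_dd = 14.06
Terminal payoffs (K − S): max(-13.25, 0) = 0, max(4.625, 0) = 4.625, max(14.94, 0) = 14.94
Node u (S = 32.5): V_u = 1/1.04·[0.5273·0.0000 + 0.4727·4.6250] = 2.1023
Node d (S = 18.75): V_d = 1/1.04·[0.5273·4.6250 + 0.4727·14.9375] = 9.1346
Node 0 (S = 25): V_0 = 1/1.04·[0.5273·2.1023 + 0.4727·9.1346] = 5.2179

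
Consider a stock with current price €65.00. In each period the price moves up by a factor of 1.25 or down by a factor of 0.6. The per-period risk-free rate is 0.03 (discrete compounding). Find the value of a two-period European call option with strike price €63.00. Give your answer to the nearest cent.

Risk-neutral probability p = (1 + 0.03 − 0.6)/(1.25 − 0.6) = 0.4300/0.6500 = 0.6615
Terminal stock prices: S_uu = 101.6, S_ud = 48.75, S_dd = 23.4
Terminal payoffs (S − K): max(38.56, 0) = 38.56, max(-14.25, 0) = 0, max(-39.6, 0) = 0
Node u (S = 81.25): V_u = 1/1.03·[0.6615·38.5625 + 0.3385·0.0000] = 24.7676
Node d (S = 39): V_d = 1/1.03·[0.6615·0.0000 + 0.3385·0.0000] = 0.0000
Node 0 (S = 65): V_0 = 1/1.03·[0.6615·24.7676 + 0.3385·0.0000] = 15.9075

€15.91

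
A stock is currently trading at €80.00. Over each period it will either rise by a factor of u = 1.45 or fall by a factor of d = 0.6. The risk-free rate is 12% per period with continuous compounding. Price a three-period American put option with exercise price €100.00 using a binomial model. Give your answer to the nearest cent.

Risk-neutral probability p = (e^0.12 − 0.6)/(1.45 − 0.6) = 0.5275/0.8500 = 0.6206
Terminal stock prices: S_uuu = 243.9, S_uud = 100.9, S_udd = 41.76, S_ddd = 17.28
Terminal payoffs (K − S): max(-143.9, 0) = 0, max(-0.92, 0) = 0, max(58.24, 0) = 58.24, max(82.72, 0) = 82.72
Node uu (S = 168.2): continuation = e^(−0.12)·[0.6206·0.0000 + 0.3794·0.0000] = 0.0000; exercise value = 0.0000 ≤ continuation, so V_uu = 0.0000
Node ud (S = 69.6): continuation = e^(−0.12)·[0.6206·0.0000 + 0.3794·58.2400] = 19.5984; exercise value = 30.4000 > continuation, so V_ud = 30.4000 (exercise)
Node dd (S = 28.8): continuation = e^(−0.12)·[0.6206·58.2400 + 0.3794·82.7200] = 59.8920; exercise value = 71.2000 > continuation, so V_dd = 71.2000 (exercise)
Node u (S = 116): continuation = e^(−0.12)·[0.6206·0.0000 + 0.3794·30.4000] = 10.2299; exercise value = 0.0000 ≤ continuation, so V_u = 10.2299
Node d (S = 48): continuation = e^(−0.12)·[0.6206·30.4000 + 0.3794·71.2000] = 40.6920; exercise value = 52.0000 > continuation, so V_d = 52.0000 (exercise)
Node 0 (S = 80): continuation = e^(−0.12)·[0.6206·10.2299 + 0.3794·52.0000] = 23.1292; exercise value = 20.0000 ≤ continuation, so V_0 = 23.1292

€23.13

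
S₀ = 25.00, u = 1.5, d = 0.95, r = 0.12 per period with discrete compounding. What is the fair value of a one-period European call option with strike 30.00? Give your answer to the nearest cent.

2.07

Risk-neutral probability p = (1 + 0.12 − 0.95)/(1.5 − 0.95) = 0.1700/0.5500 = 0.3091
Terminal stock prices: S_u = 37.5, S_d = 23.75
Terminal payoffs (S − K): max(7.5, 0) = 7.5, max(-6.25, 0) = 0
Node 0 (S = 25): V_0 = 1/1.12·[0.3091·7.5000 + 0.6909·0.0000] = 2.0698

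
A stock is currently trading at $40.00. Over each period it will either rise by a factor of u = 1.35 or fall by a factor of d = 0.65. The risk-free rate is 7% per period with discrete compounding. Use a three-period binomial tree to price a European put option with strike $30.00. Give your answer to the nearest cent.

Risk-neutral probability p = (1 + 0.07 − 0.65)/(1.35 − 0.65) = 0.4200/0.7000 = 0.6000
Terminal stock prices: S_uuu = 98.42, S_uud = 47.39, S_udd = 22.82, S_ddd = 10.98
Terminal payoffs (K − S): max(-68.42, 0) = 0, max(-17.39, 0) = 0, max(7.185, 0) = 7.185, max(19.02, 0) = 19.02
Node uu (S = 72.9): V_uu = 1/1.07·[0.6000·0.0000 + 0.4000·0.0000] = 0.0000
Node ud (S = 35.1): V_ud = 1/1.07·[0.6000·0.0000 + 0.4000·7.1850] = 2.6860
Node dd (S = 16.9): V_dd = 1/1.07·[0.6000·7.1850 + 0.4000·19.0150] = 11.1374
Node u (S = 54): V_u = 1/1.07·[0.6000·0.0000 + 0.4000·2.6860] = 1.0041
Node d (S = 26): V_d = 1/1.07·[0.6000·2.6860 + 0.4000·11.1374] = 5.6697
Node 0 (S = 40): V_0 = 1/1.07·[0.6000·1.0041 + 0.4000·5.6697] = 2.6826

$2.68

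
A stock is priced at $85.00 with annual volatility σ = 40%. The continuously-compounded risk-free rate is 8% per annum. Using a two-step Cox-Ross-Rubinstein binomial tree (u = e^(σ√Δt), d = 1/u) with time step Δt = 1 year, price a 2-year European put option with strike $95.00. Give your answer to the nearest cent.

CRR parameters: u = e^(σ√Δt) = e^(0.4·√1) = 1.4918, d = 1/u = 0.6703
Per-period rate: rΔt = 0.08·1 = 0.08, so R = e^0.08 = 1.0833
Risk-neutral probability p = (e^0.08 − 0.6703)/(1.4918 − 0.6703) = 0.4130/0.8215 = 0.5027
Terminal stock prices: S_uu = 189.2, S_ud = 85, S_dd = 38.19
Terminal payoffs (K − S): max(-94.17, 0) = 0, max(10, 0) = 10, max(56.81, 0) = 56.81
Node u (S = 126.8): V_u = e^(−0.08)·[0.5027·0.0000 + 0.4973·10.0000] = 4.5907
Node d (S = 56.98): V_d = e^(−0.08)·[0.5027·10.0000 + 0.4973·56.8070] = 30.7188
Node 0 (S = 85): V_0 = e^(−0.08)·[0.5027·4.5907 + 0.4973·30.7188] = 16.2324

$16.23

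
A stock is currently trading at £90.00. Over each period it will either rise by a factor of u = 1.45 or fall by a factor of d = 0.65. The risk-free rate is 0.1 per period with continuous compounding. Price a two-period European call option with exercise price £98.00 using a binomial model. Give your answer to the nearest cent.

Risk-neutral probability p = (e^0.1 − 0.65)/(1.45 − 0.65) = 0.4552/0.8000 = 0.5690
Terminal stock prices: S_uu = 189.2, S_ud = 84.83, S_dd = 38.03
Terminal payoffs (S − K): max(91.22, 0) = 91.22, max(-13.17, 0) = 0, max(-59.97, 0) = 0
Node u (S = 130.5): V_u = e^(−0.1)·[0.5690·91.2250 + 0.4310·0.0000] = 46.9644
Node d (S = 58.5): V_d = e^(−0.1)·[0.5690·0.0000 + 0.4310·0.0000] = 0.0000
Node 0 (S = 90): V_0 = e^(−0.1)·[0.5690·46.9644 + 0.4310·0.0000] = 24.1782

£24.18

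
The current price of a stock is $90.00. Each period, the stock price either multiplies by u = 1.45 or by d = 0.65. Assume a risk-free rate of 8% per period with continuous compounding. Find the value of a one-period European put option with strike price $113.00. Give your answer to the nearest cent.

Risk-neutral probability p = (e^0.08 − 0.65)/(1.45 − 0.65) = 0.4333/0.8000 = 0.5416
Terminal stock prices: S_u = 130.5, S_d = 58.5
Terminal payoffs (K − S): max(-17.5, 0) = 0, max(54.5, 0) = 54.5
Node 0 (S = 90): V_0 = e^(−0.08)·[0.5416·0.0000 + 0.4584·54.5000] = 23.0616

$23.06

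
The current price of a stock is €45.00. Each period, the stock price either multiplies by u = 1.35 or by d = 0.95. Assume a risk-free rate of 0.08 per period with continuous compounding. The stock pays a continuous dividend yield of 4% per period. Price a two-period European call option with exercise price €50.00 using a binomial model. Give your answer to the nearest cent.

Per-period risk-free factor R = e^0.08 = 1.0833; dividend-adjusted growth = e^(0.08−0.04) = 1.0408.
Risk-neutral probability p = (1.0408 − 0.95)/(1.35 − 0.95) = 0.0908/0.4000 = 0.2270
Terminal stock prices: S_uu = 82.01, S_ud = 57.71, S_dd = 40.61
Terminal payoffs (S − K): max(32.01, 0) = 32.01, max(7.713, 0) = 7.713, max(-9.388, 0) = 0
Node u (S = 60.75): V_u = e^(−0.08)·[0.2270·32.0125 + 0.7730·7.7125] = 12.2121
Node d (S = 42.75): V_d = e^(−0.08)·[0.2270·7.7125 + 0.7730·0.0000] = 1.6163
Node 0 (S = 45): V_0 = e^(−0.08)·[0.2270·12.2121 + 0.7730·1.6163] = 3.7126

€3.71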